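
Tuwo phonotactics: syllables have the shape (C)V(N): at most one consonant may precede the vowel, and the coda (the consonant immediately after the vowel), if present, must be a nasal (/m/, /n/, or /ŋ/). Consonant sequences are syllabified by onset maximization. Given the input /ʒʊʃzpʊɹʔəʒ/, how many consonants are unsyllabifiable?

Syllabifying with onset maximization leaves /ʃ/, /z/, /ɹ/, /ʒ/ stranded (only a nasal (/m/, /n/, or /ŋ/) is licensed in coda position; onsets are limited to one consonant).

4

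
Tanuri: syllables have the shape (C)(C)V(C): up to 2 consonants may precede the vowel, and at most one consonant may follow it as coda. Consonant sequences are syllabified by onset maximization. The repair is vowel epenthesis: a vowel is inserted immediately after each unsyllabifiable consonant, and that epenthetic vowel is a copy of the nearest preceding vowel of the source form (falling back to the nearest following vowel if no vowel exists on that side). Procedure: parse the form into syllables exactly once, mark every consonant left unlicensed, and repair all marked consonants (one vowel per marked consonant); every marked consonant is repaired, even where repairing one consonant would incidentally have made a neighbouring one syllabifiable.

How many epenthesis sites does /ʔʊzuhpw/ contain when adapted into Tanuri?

2

The unsyllabifiable consonants are /p/, /w/; each receives one epenthetic vowel.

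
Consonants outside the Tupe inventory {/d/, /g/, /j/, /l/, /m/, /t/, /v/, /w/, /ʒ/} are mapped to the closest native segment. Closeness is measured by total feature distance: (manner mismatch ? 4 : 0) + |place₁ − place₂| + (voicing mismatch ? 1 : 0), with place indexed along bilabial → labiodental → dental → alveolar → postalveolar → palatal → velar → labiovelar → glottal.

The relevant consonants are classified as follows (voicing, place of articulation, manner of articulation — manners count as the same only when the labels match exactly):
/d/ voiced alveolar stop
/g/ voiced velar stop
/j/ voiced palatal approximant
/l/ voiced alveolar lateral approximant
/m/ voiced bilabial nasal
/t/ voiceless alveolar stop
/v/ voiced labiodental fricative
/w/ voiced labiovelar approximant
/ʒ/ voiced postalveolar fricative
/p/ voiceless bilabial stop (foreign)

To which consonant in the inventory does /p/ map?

/t/ is closest: same manner (stop), place distance 3 (bilabial→alveolar), same voicing; total 3. Next closest is /d/ at distance 4.

t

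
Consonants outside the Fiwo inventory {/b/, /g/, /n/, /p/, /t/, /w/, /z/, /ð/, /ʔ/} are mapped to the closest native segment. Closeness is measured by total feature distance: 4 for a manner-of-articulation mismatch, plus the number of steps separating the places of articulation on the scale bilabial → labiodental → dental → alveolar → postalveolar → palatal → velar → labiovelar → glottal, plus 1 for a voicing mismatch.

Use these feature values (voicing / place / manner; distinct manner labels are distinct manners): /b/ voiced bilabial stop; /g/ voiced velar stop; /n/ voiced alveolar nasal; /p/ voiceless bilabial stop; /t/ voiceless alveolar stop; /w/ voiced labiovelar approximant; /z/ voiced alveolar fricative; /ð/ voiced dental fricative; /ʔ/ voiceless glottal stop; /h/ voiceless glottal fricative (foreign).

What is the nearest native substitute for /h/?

/ʔ/ is closest: manner differs (fricative→stop, +4), place distance 0 (glottal→glottal), same voicing; total 4. Next closest is /w/ at distance 6.

ʔ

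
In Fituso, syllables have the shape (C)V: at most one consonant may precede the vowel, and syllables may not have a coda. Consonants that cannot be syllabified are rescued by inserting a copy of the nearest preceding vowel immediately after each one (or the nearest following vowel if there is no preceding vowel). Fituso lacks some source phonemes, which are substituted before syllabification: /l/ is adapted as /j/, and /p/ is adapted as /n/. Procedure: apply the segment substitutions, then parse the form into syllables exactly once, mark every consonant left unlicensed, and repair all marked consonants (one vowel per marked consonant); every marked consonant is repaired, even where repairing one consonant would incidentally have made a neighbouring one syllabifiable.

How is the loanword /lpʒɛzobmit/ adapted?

Substitution: /l/ → /j/, /p/ → /n/, giving /jnʒɛzobmit/.
Syllabifying with onset maximization leaves /j/, /n/, /b/, /t/ stranded (no codas are permitted; onsets are limited to one consonant).
Inserting the epenthetic vowel yields /j/ → /jɛ/, /n/ → /nɛ/, /b/ → /bo/, /t/ → /ti/.

jɛnɛʒɛzobomiti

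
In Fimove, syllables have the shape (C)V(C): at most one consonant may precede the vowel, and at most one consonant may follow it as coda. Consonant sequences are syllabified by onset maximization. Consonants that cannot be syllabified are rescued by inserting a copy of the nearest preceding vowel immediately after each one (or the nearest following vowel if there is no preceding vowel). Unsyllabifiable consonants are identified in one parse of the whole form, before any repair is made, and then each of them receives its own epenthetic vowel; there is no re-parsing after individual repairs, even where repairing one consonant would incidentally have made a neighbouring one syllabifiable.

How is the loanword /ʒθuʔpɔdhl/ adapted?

ʒuθuʔpɔdhɔlɔ

Under (C)V(C), the unsyllabifiable consonants are /ʒ/, /h/, /l/ (at most one coda consonant is licensed; onsets are limited to one consonant).
Inserting the epenthetic vowel yields /ʒ/ → /ʒu/, /h/ → /hɔ/, /l/ → /lɔ/.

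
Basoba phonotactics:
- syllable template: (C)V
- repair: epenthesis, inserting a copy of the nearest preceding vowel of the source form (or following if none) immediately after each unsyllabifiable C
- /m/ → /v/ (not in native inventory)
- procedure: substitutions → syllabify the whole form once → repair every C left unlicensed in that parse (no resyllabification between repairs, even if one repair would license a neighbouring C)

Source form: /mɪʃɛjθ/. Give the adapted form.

vɪʃɛjɛθɛ

Substitution: /m/ → /v/, giving /vɪʃɛjθ/.
Syllabifying with onset maximization leaves /j/, /θ/ stranded (no codas are permitted; onsets are limited to one consonant).
Each unlicensed consonant becomes the onset of a new syllable: /j/ → /jɛ/, /θ/ → /θɛ/.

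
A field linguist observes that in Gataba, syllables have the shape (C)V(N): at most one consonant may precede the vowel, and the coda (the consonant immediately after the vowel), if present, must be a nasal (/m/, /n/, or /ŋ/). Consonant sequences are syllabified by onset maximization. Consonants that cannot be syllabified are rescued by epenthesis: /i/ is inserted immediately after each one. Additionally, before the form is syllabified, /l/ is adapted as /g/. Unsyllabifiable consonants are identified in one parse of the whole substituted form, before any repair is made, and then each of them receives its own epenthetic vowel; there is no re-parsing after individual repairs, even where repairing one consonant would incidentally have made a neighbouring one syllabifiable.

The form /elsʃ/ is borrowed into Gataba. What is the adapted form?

egisiʃi

Substitution: /l/ → /g/, giving /egsʃ/.
Syllabifying with onset maximization leaves /g/, /s/, /ʃ/ stranded (only a nasal (/m/, /n/, or /ŋ/) is licensed in coda position; onsets are limited to one consonant).
Each unlicensed consonant becomes the onset of a new syllable: /g/ → /gi/, /s/ → /si/, /ʃ/ → /ʃi/.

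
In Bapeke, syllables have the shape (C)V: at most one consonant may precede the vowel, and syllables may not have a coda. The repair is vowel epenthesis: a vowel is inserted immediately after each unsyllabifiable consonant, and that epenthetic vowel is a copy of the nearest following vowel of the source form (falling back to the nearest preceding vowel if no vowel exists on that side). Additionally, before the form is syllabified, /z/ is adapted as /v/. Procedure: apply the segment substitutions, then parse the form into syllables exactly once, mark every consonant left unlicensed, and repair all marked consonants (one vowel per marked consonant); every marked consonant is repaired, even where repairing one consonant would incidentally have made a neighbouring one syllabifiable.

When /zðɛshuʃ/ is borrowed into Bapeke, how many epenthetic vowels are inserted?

After substitution the input is /vðɛshuʃ/.
The unsyllabifiable consonants are /v/, /s/, /ʃ/; each receives one epenthetic vowel.

3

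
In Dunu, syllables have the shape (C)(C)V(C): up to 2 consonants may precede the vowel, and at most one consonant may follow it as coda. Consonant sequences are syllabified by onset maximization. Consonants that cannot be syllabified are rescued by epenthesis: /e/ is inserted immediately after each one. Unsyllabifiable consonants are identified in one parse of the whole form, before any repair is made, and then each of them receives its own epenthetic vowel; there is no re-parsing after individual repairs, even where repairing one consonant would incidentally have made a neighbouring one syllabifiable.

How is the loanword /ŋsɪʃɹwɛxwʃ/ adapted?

ŋsɪʃɹwɛxweʃe

Under (C)(C)V(C), the unsyllabifiable consonants are /w/, /ʃ/ (at most one coda consonant is licensed; onsets may contain at most 2 consonants).
Epenthesis after each stranded consonant: /w/ → /we/, /ʃ/ → /ʃe/.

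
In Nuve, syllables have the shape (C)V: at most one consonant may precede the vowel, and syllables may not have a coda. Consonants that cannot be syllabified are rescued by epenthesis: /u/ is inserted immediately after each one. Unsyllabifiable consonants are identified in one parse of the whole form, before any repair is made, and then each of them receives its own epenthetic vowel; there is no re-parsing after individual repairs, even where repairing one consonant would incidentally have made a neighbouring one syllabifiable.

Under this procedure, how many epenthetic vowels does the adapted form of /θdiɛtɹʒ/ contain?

4

The unsyllabifiable consonants are /θ/, /t/, /ɹ/, /ʒ/; each receives one epenthetic vowel.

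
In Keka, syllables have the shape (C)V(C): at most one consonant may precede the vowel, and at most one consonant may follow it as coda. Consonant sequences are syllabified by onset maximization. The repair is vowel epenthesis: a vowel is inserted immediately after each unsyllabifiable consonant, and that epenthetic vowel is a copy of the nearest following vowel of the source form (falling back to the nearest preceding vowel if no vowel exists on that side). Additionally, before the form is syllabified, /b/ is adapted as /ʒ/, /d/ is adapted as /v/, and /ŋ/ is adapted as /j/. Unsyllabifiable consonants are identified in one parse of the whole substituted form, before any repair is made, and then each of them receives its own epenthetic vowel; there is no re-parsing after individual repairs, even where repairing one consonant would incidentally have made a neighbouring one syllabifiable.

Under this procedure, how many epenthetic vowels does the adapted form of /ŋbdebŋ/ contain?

After substitution the input is /jʒveʒj/.
The unsyllabifiable consonants are /j/, /ʒ/, /j/; each receives one epenthetic vowel.

3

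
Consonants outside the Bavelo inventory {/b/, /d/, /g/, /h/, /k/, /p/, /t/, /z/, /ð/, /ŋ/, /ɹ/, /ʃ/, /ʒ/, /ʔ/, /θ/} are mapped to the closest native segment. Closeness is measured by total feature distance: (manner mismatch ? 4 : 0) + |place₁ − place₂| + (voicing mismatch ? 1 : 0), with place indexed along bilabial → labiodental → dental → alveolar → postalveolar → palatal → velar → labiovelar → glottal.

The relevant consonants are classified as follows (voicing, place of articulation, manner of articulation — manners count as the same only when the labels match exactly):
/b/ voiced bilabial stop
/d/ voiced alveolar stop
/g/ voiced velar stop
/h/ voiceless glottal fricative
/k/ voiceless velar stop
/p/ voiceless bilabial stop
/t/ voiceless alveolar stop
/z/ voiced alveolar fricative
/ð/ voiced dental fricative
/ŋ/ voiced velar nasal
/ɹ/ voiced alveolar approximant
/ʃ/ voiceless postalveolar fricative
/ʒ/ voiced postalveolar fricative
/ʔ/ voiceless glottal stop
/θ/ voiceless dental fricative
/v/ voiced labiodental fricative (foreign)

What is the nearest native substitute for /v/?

ð

/ð/ is closest: same manner (fricative), place distance 1 (labiodental→dental), same voicing; total 1. Next closest is /z/ at distance 2.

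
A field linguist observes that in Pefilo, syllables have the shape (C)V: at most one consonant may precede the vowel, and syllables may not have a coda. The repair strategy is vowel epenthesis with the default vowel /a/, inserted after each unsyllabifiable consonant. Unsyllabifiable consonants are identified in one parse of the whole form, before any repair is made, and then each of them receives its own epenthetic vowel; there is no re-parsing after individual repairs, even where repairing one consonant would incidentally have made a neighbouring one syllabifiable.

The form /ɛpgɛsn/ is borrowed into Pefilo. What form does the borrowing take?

ɛpagɛsana

Syllabifying with onset maximization leaves /p/, /s/, /n/ stranded (no codas are permitted; onsets are limited to one consonant).
Each unlicensed consonant becomes the onset of a new syllable: /p/ → /pa/, /s/ → /sa/, /n/ → /na/.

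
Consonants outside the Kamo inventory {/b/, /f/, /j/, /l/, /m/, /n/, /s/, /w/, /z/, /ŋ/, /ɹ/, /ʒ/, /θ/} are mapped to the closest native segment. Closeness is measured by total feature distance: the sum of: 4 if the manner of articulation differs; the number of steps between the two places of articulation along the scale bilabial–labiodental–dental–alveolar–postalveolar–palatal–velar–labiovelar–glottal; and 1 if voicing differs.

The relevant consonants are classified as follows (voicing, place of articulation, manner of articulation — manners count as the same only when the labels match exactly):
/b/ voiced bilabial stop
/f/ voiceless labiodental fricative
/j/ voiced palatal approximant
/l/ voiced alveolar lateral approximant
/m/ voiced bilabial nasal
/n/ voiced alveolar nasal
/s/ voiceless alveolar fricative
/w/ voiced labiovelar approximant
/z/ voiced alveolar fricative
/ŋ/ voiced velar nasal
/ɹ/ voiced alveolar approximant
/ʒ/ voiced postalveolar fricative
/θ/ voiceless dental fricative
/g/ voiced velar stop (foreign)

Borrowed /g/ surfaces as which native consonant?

/ŋ/ is closest: manner differs (stop→nasal, +4), place distance 0 (velar→velar), same voicing; total 4. Next closest is /j/ at distance 5.

ŋ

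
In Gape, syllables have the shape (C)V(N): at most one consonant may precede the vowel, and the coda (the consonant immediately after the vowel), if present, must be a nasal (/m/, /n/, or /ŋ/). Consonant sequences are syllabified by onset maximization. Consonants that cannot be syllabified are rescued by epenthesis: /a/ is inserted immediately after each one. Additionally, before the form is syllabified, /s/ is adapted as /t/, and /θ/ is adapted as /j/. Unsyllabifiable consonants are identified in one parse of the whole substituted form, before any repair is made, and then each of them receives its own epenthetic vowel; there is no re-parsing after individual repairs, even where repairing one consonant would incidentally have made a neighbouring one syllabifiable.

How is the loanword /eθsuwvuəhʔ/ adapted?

ejatuwavuəhaʔa

Substitution: /θ/ → /j/, /s/ → /t/, giving /ejtuwvuəhʔ/.
Syllabifying with onset maximization leaves /j/, /w/, /h/, /ʔ/ stranded (only a nasal (/m/, /n/, or /ŋ/) is licensed in coda position; onsets are limited to one consonant).
Epenthesis after each stranded consonant: /j/ → /ja/, /w/ → /wa/, /h/ → /ha/, /ʔ/ → /ʔa/.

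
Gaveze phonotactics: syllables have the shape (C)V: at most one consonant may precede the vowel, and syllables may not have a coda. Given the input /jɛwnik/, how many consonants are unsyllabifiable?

2

The consonants /w/, /k/ cannot be parsed into a legal (C)V syllable (no codas are permitted; onsets are limited to one consonant).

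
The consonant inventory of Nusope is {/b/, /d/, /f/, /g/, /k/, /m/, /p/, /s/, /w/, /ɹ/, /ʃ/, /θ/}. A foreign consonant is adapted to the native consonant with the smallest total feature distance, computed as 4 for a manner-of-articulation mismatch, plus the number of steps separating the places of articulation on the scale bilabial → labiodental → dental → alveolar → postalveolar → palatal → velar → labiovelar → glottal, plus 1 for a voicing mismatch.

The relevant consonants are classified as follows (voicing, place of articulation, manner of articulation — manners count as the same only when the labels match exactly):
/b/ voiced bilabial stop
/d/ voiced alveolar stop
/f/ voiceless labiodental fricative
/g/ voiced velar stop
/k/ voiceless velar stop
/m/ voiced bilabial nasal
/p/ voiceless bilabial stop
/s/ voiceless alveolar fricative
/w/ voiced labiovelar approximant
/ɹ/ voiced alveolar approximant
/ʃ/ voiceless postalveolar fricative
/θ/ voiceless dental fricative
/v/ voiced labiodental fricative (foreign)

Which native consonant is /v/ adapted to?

f

/f/ is closest: same manner (fricative), place distance 0 (labiodental→labiodental), voicing differs (+1); total 1. Next closest is /θ/ at distance 2.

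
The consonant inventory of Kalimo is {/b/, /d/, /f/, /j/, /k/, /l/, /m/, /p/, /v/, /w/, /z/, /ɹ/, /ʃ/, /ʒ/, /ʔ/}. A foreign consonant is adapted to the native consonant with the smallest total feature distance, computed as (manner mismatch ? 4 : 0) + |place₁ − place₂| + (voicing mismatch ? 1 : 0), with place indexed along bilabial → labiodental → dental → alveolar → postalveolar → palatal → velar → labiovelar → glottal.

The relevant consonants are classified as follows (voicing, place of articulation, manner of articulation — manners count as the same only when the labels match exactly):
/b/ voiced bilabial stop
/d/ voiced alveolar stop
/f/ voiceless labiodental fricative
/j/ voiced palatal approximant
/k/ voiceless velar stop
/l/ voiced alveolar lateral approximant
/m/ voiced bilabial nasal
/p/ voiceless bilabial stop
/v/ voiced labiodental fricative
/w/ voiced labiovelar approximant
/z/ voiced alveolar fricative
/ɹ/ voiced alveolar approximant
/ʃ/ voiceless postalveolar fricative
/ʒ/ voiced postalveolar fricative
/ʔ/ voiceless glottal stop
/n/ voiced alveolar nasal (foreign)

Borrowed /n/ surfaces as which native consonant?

m

/m/ is closest: same manner (nasal), place distance 3 (alveolar→bilabial), same voicing; total 3. Next closest is /d/ at distance 4.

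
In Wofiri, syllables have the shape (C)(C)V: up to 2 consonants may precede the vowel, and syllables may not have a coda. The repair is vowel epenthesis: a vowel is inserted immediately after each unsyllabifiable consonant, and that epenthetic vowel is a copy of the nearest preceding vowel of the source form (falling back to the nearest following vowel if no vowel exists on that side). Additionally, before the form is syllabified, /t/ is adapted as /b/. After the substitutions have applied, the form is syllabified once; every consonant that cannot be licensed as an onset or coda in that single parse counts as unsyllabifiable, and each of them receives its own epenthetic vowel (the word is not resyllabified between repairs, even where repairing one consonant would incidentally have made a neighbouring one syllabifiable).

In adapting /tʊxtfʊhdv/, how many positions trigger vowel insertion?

After substitution the input is /bʊxbfʊhdv/.
The unsyllabifiable consonants are /x/, /h/, /d/, /v/; each receives one epenthetic vowel.

4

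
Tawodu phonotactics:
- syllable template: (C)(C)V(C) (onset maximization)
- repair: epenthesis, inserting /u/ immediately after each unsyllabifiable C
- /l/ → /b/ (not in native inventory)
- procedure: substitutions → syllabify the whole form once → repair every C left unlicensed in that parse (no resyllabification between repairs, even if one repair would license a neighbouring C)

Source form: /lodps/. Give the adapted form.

bodpusu

Substitution: /l/ → /b/, giving /bodps/.
Under (C)(C)V(C), the unsyllabifiable consonants are /p/, /s/ (at most one coda consonant is licensed; onsets may contain at most 2 consonants).
Each unlicensed consonant becomes the onset of a new syllable: /p/ → /pu/, /s/ → /su/.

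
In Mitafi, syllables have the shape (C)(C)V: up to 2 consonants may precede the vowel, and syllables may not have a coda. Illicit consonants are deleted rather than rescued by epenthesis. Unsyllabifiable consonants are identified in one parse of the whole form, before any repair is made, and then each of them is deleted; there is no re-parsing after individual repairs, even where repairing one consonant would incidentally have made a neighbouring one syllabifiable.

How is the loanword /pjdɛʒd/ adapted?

Syllabifying with onset maximization leaves /p/, /ʒ/, /d/ stranded (no codas are permitted; onsets may contain at most 2 consonants).
Deleting the stranded consonants removes /p/, /ʒ/, /d/.

jdɛ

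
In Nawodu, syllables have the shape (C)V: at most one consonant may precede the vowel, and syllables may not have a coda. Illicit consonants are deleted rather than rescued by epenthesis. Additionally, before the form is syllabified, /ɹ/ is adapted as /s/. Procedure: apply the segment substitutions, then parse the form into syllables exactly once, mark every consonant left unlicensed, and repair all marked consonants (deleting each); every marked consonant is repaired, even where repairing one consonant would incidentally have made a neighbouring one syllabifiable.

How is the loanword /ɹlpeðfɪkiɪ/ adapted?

Substitution: /ɹ/ → /s/, giving /slpeðfɪkiɪ/.
The consonants /s/, /l/, /ð/ cannot be parsed into a legal (C)V syllable (no codas are permitted; onsets are limited to one consonant).
Deleting the stranded consonants removes /s/, /l/, /ð/.

pefɪkiɪ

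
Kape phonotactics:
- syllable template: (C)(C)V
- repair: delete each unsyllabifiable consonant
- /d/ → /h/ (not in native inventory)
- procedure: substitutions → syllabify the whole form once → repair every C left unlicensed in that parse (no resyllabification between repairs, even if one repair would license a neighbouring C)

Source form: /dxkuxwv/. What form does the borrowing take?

Substitution: /d/ → /h/, giving /hxkuxwv/.
Under (C)(C)V, the unsyllabifiable consonants are /h/, /x/, /w/, /v/ (no codas are permitted; onsets may contain at most 2 consonants).
Each unlicensed consonant is deleted: /h/, /x/, /w/, /v/.

xku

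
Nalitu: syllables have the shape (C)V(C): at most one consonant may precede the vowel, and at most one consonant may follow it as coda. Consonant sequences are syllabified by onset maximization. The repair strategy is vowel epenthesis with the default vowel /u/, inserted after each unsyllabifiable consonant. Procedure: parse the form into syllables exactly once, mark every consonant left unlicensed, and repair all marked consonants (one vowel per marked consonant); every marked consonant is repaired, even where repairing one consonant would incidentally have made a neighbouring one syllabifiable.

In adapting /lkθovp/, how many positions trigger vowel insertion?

The unsyllabifiable consonants are /l/, /k/, /p/; each receives one epenthetic vowel.

3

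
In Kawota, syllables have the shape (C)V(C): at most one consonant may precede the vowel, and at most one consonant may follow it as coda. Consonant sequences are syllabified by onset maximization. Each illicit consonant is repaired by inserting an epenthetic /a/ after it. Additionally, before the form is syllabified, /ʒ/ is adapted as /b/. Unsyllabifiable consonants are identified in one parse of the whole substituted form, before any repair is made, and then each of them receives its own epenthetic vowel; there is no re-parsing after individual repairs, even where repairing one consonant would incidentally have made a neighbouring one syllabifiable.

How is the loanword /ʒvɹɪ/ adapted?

Substitution: /ʒ/ → /b/, giving /bvɹɪ/.
Under (C)V(C), the unsyllabifiable consonants are /b/, /v/ (at most one coda consonant is licensed; onsets are limited to one consonant).
Inserting the epenthetic vowel yields /b/ → /ba/, /v/ → /va/.

bavaɹɪ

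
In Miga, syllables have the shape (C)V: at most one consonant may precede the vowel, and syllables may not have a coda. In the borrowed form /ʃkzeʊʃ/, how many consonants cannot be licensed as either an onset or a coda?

Syllabifying with onset maximization leaves /ʃ/, /k/, /ʃ/ stranded (no codas are permitted; onsets are limited to one consonant).

3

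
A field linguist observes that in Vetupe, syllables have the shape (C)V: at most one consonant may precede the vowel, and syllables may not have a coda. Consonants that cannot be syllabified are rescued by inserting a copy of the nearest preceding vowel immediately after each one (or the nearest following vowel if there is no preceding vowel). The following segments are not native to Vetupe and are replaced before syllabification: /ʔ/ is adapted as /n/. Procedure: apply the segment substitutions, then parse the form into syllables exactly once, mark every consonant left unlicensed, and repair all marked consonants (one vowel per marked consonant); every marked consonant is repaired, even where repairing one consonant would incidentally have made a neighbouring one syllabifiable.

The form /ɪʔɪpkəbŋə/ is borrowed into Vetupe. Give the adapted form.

ɪnɪpɪkəbəŋə

Substitution: /ʔ/ → /n/, giving /ɪnɪpkəbŋə/.
The consonants /p/, /b/ cannot be parsed into a legal (C)V syllable (no codas are permitted; onsets are limited to one consonant).
Each unlicensed consonant becomes the onset of a new syllable: /p/ → /pɪ/, /b/ → /bə/.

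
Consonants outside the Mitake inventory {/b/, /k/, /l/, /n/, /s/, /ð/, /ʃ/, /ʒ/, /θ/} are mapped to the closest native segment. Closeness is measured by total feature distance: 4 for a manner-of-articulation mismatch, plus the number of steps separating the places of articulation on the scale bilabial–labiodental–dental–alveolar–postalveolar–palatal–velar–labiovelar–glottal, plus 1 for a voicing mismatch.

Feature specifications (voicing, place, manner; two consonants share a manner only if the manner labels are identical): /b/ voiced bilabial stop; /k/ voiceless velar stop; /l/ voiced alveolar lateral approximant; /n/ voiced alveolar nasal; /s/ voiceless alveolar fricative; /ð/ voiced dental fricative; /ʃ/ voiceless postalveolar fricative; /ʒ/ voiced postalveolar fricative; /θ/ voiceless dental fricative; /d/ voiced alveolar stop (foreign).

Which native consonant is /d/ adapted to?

/b/ is closest: same manner (stop), place distance 3 (alveolar→bilabial), same voicing; total 3. Next closest is /k/ at distance 4.

b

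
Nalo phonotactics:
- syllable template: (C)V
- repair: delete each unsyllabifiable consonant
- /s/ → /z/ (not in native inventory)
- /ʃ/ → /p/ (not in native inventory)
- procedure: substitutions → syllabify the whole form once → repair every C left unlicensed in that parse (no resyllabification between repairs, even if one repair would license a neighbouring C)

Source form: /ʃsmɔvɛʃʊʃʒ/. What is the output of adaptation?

mɔvɛpʊ

Substitution: /ʃ/ → /p/, /s/ → /z/, giving /pzmɔvɛpʊpʒ/.
Syllabifying with onset maximization leaves /p/, /z/, /p/, /ʒ/ stranded (no codas are permitted; onsets are limited to one consonant).
Deletion applies to /p/, /z/, /p/, /ʒ/.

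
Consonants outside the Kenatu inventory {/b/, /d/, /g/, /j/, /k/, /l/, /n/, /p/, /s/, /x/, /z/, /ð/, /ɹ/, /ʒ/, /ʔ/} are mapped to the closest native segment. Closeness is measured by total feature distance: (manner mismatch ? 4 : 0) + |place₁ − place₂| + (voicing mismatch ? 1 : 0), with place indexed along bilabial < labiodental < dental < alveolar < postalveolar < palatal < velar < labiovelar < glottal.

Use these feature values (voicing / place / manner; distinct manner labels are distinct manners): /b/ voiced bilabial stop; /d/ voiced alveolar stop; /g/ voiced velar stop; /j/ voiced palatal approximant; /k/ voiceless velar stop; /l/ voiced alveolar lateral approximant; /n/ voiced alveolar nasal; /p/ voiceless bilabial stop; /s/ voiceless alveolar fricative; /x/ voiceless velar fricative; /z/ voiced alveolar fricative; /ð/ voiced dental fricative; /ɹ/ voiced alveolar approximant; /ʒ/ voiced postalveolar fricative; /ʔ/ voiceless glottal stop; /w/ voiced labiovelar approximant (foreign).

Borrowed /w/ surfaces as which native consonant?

j

/j/ is closest: same manner (approximant), place distance 2 (labiovelar→palatal), same voicing; total 2. Next closest is /ɹ/ at distance 4.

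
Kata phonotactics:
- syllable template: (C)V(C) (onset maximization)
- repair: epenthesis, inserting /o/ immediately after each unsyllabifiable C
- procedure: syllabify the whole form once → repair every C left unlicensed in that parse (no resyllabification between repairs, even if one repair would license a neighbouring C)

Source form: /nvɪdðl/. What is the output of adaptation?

Under (C)V(C), the unsyllabifiable consonants are /n/, /ð/, /l/ (at most one coda consonant is licensed; onsets are limited to one consonant).
Inserting the epenthetic vowel yields /n/ → /no/, /ð/ → /ðo/, /l/ → /lo/.

novɪdðolo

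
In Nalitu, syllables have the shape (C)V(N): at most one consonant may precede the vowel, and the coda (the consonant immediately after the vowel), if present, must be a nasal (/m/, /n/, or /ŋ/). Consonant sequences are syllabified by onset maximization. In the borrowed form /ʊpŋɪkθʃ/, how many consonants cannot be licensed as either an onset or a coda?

Syllabifying with onset maximization leaves /p/, /k/, /θ/, /ʃ/ stranded (only a nasal (/m/, /n/, or /ŋ/) is licensed in coda position; onsets are limited to one consonant).

4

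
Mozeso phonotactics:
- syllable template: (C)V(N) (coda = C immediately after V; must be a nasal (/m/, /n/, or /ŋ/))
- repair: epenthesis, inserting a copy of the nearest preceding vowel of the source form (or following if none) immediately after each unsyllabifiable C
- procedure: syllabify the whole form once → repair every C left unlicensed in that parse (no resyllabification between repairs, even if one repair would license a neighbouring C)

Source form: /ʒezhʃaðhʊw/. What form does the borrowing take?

The consonants /z/, /h/, /ð/, /w/ cannot be parsed into a legal (C)V(N) syllable (only a nasal (/m/, /n/, or /ŋ/) is licensed in coda position; onsets are limited to one consonant).
Inserting the epenthetic vowel yields /z/ → /ze/, /h/ → /he/, /ð/ → /ða/, /w/ → /wʊ/.

ʒezeheʃaðahʊwʊ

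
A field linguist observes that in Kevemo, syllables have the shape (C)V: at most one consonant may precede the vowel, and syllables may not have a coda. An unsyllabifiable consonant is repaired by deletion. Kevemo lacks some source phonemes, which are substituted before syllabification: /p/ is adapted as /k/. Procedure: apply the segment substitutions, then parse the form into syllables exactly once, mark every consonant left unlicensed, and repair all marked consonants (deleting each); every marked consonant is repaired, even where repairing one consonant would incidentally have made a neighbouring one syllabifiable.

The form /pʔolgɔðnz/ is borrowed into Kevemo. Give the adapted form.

ʔogɔ

Substitution: /p/ → /k/, giving /kʔolgɔðnz/.
Under (C)V, the unsyllabifiable consonants are /k/, /l/, /ð/, /n/, /z/ (no codas are permitted; onsets are limited to one consonant).
Deletion applies to /k/, /l/, /ð/, /n/, /z/.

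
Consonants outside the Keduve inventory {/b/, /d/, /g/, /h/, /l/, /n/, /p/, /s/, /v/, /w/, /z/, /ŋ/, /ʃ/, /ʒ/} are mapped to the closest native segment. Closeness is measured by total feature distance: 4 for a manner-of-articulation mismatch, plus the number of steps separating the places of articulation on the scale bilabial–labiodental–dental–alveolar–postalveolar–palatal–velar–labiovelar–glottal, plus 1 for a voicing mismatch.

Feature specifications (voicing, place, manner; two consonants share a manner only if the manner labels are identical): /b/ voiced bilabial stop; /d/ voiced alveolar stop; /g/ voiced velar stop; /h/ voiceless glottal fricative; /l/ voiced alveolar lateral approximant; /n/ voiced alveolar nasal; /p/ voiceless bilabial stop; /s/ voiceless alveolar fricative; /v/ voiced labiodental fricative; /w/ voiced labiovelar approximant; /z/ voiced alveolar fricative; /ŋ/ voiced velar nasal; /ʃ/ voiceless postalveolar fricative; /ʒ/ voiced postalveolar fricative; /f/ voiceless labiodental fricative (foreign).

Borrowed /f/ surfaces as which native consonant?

/v/ is closest: same manner (fricative), place distance 0 (labiodental→labiodental), voicing differs (+1); total 1. Next closest is /s/ at distance 2.

v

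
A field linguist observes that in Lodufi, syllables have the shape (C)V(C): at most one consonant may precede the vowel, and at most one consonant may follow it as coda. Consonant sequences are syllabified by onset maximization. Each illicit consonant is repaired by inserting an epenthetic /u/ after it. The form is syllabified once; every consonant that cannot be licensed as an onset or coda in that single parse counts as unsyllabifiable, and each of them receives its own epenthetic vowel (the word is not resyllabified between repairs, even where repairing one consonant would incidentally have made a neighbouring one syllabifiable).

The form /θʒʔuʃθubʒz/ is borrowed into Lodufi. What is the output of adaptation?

Under (C)V(C), the unsyllabifiable consonants are /θ/, /ʒ/, /ʒ/, /z/ (at most one coda consonant is licensed; onsets are limited to one consonant).
Each unlicensed consonant becomes the onset of a new syllable: /θ/ → /θu/, /ʒ/ → /ʒu/, /ʒ/ → /ʒu/, /z/ → /zu/.

θuʒuʔuʃθubʒuzu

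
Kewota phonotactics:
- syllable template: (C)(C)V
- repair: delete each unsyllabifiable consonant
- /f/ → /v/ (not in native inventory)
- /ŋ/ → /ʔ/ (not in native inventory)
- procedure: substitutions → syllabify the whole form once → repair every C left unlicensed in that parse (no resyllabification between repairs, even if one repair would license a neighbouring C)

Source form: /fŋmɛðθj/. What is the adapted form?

ʔmɛ

Substitution: /f/ → /v/, /ŋ/ → /ʔ/, giving /vʔmɛðθj/.
Under (C)(C)V, the unsyllabifiable consonants are /v/, /ð/, /θ/, /j/ (no codas are permitted; onsets may contain at most 2 consonants).
Deletion applies to /v/, /ð/, /θ/, /j/.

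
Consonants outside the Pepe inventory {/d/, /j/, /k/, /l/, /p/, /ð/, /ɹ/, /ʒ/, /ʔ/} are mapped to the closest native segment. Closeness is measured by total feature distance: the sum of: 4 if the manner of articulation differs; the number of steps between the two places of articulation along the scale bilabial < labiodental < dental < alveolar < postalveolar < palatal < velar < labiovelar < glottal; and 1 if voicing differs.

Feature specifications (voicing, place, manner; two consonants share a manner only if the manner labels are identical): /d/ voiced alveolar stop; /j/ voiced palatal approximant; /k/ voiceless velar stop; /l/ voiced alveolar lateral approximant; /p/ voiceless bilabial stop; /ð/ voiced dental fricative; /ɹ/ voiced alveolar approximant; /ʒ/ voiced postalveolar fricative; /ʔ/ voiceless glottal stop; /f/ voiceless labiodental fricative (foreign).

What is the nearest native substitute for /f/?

/ð/ is closest: same manner (fricative), place distance 1 (labiodental→dental), voicing differs (+1); total 2. Next closest is /ʒ/ at distance 4.

ð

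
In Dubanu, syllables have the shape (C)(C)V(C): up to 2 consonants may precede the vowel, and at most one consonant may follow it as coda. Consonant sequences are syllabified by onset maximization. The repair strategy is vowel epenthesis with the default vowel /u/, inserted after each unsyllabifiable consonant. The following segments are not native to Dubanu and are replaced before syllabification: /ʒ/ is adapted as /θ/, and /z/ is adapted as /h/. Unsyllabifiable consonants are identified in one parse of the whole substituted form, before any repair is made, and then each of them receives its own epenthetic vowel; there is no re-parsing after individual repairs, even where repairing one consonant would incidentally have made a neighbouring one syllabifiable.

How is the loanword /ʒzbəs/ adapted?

θuhbəs

Substitution: /ʒ/ → /θ/, /z/ → /h/, giving /θhbəs/.
Syllabifying with onset maximization leaves /θ/ stranded (at most one coda consonant is licensed; onsets may contain at most 2 consonants).
Each unlicensed consonant becomes the onset of a new syllable: /θ/ → /θu/.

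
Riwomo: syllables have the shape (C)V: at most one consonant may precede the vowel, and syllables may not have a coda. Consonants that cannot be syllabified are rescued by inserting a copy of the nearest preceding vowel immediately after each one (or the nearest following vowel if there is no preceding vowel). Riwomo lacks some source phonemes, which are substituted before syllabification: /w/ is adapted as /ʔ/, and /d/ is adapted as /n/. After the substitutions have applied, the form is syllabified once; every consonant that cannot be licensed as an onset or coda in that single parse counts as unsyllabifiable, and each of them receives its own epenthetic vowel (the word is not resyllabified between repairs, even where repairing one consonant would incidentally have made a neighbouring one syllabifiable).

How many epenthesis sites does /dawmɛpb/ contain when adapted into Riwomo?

After substitution the input is /naʔmɛpb/.
The unsyllabifiable consonants are /ʔ/, /p/, /b/; each receives one epenthetic vowel.

3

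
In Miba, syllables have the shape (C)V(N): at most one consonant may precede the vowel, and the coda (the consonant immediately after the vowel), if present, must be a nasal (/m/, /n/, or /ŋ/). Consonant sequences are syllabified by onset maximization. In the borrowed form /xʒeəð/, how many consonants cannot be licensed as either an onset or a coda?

Under (C)V(N), the unsyllabifiable consonants are /x/, /ð/ (only a nasal (/m/, /n/, or /ŋ/) is licensed in coda position; onsets are limited to one consonant).

2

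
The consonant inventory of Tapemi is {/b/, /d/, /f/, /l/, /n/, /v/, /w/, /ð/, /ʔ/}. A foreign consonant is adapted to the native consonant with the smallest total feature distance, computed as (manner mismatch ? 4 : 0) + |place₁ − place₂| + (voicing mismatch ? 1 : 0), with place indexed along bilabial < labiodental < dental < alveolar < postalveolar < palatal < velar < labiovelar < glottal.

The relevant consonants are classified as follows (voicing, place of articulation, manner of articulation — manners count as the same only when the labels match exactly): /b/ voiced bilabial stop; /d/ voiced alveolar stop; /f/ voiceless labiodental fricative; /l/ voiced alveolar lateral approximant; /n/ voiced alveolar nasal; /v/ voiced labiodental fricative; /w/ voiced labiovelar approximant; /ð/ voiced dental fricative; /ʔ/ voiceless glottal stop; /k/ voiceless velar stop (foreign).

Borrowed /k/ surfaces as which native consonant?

ʔ

/ʔ/ is closest: same manner (stop), place distance 2 (velar→glottal), same voicing; total 2. Next closest is /d/ at distance 4.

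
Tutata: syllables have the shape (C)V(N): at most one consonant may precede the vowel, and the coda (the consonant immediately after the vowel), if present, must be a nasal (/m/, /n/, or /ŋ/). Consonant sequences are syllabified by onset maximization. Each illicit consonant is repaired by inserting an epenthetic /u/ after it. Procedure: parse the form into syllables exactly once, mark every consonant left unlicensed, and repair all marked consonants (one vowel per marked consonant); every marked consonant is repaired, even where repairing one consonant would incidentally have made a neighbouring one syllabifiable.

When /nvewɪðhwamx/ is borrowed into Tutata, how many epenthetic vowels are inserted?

4

The unsyllabifiable consonants are /n/, /ð/, /h/, /x/; each receives one epenthetic vowel.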